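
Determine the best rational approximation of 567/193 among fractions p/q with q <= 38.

Expand x = 567/193 as a continued fraction with the Euclidean algorithm:
  567 = 2*193 + 181, so a_0 = 2.
  193 = 1*181 + 12, so a_1 = 1.
  181 = 15*12 + 1, so a_2 = 15.
  12 = 12*1 + 0, so a_3 = 12.
so x = [2; 1, 15, 12].
Convergents (p_i = a_i*p_{i-1} + p_{i-2}, q_i = a_i*q_{i-1} + q_{i-2} with p_{-2}=0, p_{-1}=1, q_{-2}=1, q_{-1}=0), until the denominator exceeds 38:
  i=0: a_0=2, p_0 = 2*1 + 0 = 2, q_0 = 2*0 + 1 = 1.
  i=1: a_1=1, p_1 = 1*2 + 1 = 3, q_1 = 1*1 + 0 = 1.
  i=2: a_2=15, p_2 = 15*3 + 2 = 47, q_2 = 15*1 + 1 = 16.
  i=3: a_3=12, p_3 = 12*47 + 3 = 567, q_3 = 12*16 + 1 = 193.
q_3 = 193 > 38, so the last convergent with denominator <= 38 is p_2/q_2 = 47/16.
The closest fraction with denominator <= 38 is either p_2/q_2 or the intermediate fraction (k*p_2 + p_1)/(k*q_2 + q_1) with the largest k >= 1 whose denominator stays <= 38; these approach x as k grows, and every other convergent or intermediate fraction in range is farther away.
Largest k: floor((38 - q_1)/q_2) = floor((38 - 1)/16) = 2.
That gives (2*47 + 3)/(2*16 + 1) = 97/33.
Compare the errors: |x - 47/16| = |567*16 - 47*193|/(193*16) = 1/3088, and |x - 97/33| = |567*33 - 97*193|/(193*33) = 10/6369.
Cross-multiplying, 1*6369 = 6369 < 30880 = 10*3088, so 1/3088 is smaller: the convergent 47/16 is closer to x than 97/33.

47/16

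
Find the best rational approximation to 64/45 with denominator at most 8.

10/7

Expand x = 64/45 as a continued fraction with the Euclidean algorithm:
  64 = 1*45 + 19, so a_0 = 1.
  45 = 2*19 + 7, so a_1 = 2.
  19 = 2*7 + 5, so a_2 = 2.
  7 = 1*5 + 2, so a_3 = 1.
  5 = 2*2 + 1, so a_4 = 2.
  2 = 2*1 + 0, so a_5 = 2.
so x = [1; 2, 2, 1, 2, 2].
Convergents (p_i = a_i*p_{i-1} + p_{i-2}, q_i = a_i*q_{i-1} + q_{i-2} with p_{-2}=0, p_{-1}=1, q_{-2}=1, q_{-1}=0), until the denominator exceeds 8:
  i=0: a_0=1, p_0 = 1*1 + 0 = 1, q_0 = 1*0 + 1 = 1.
  i=1: a_1=2, p_1 = 2*1 + 1 = 3, q_1 = 2*1 + 0 = 2.
  i=2: a_2=2, p_2 = 2*3 + 1 = 7, q_2 = 2*2 + 1 = 5.
  i=3: a_3=1, p_3 = 1*7 + 3 = 10, q_3 = 1*5 + 2 = 7.
  i=4: a_4=2, p_4 = 2*10 + 7 = 27, q_4 = 2*7 + 5 = 19.
q_4 = 19 > 8, so the last convergent with denominator <= 8 is p_3/q_3 = 10/7.
The closest fraction with denominator <= 8 is either p_3/q_3 or the intermediate fraction (k*p_3 + p_2)/(k*q_3 + q_2) with the largest k >= 1 whose denominator stays <= 8; these approach x as k grows, and every other convergent or intermediate fraction in range is farther away.
Largest k: floor((8 - q_2)/q_3) = floor((8 - 5)/7) = 0.
Since k = 0, no intermediate fraction beyond p_3/q_3 has denominator <= 8, so the convergent 10/7 is the closest (its error is |64*7 - 10*45|/(45*7) = 2/315).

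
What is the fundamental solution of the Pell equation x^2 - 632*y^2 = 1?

(x, y) = (7743, 308)

First expand sqrt(632) as a continued fraction. With x_i = (sqrt(632) + m_i)/d_i and (m_0, d_0) = (0, 1): a_0 = floor(sqrt(632)) = 25, since 25^2 = 625 <= 632 < 676 = 26^2.
Iterate m_{i+1} = d_i*a_i - m_i, d_{i+1} = (632 - m_{i+1}^2)/d_i, a_{i+1} = floor((a_0 + m_{i+1})/d_{i+1}):
  m_1 = 1*25 - 0 = 25, d_1 = (632 - 25^2)/1 = 7/1 = 7, a_1 = floor((25 + 25)/7) = 7.
  m_2 = 7*7 - 25 = 24, d_2 = (632 - 24^2)/7 = 56/7 = 8, a_2 = floor((25 + 24)/8) = 6.
  m_3 = 8*6 - 24 = 24, d_3 = (632 - 24^2)/8 = 56/8 = 7, a_3 = floor((25 + 24)/7) = 7.
  m_4 = 7*7 - 24 = 25, d_4 = (632 - 25^2)/7 = 7/7 = 1, a_4 = floor((25 + 25)/1) = 50.
  m_5 = 1*50 - 25 = 25, d_5 = (632 - 25^2)/1 = 7/1 = 7: (m_5, d_5) = (m_1, d_1) = (25, 7), so from here the quotients repeat a_1, ..., a_4; the period length is 4.
So sqrt(632) = [25; (7, 6, 7, 50)] with period length k = 4.
k is even, so the fundamental solution of x^2 - 632y^2 = 1 is (p_{k-1}, q_{k-1}) = (p_3, q_3); compute convergents through index 3.
Convergents (p_i = a_i*p_{i-1} + p_{i-2}, q_i = a_i*q_{i-1} + q_{i-2} with p_{-2}=0, p_{-1}=1, q_{-2}=1, q_{-1}=0):
  i=0: a_0=25, p_0 = 25*1 + 0 = 25, q_0 = 25*0 + 1 = 1.
  i=1: a_1=7, p_1 = 7*25 + 1 = 176, q_1 = 7*1 + 0 = 7.
  i=2: a_2=6, p_2 = 6*176 + 25 = 1081, q_2 = 6*7 + 1 = 43.
  i=3: a_3=7, p_3 = 7*1081 + 176 = 7743, q_3 = 7*43 + 7 = 308.
Check: 7743^2 - 632*308^2 = 59954049 - 59954048 = 1, so (x, y) = (7743, 308) solves the equation, and by the theorem it is the least positive solution.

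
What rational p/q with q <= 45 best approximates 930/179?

213/41

Expand x = 930/179 as a continued fraction with the Euclidean algorithm:
  930 = 5*179 + 35, so a_0 = 5.
  179 = 5*35 + 4, so a_1 = 5.
  35 = 8*4 + 3, so a_2 = 8.
  4 = 1*3 + 1, so a_3 = 1.
  3 = 3*1 + 0, so a_4 = 3.
so x = [5; 5, 8, 1, 3].
Convergents (p_i = a_i*p_{i-1} + p_{i-2}, q_i = a_i*q_{i-1} + q_{i-2} with p_{-2}=0, p_{-1}=1, q_{-2}=1, q_{-1}=0), until the denominator exceeds 45:
  i=0: a_0=5, p_0 = 5*1 + 0 = 5, q_0 = 5*0 + 1 = 1.
  i=1: a_1=5, p_1 = 5*5 + 1 = 26, q_1 = 5*1 + 0 = 5.
  i=2: a_2=8, p_2 = 8*26 + 5 = 213, q_2 = 8*5 + 1 = 41.
  i=3: a_3=1, p_3 = 1*213 + 26 = 239, q_3 = 1*41 + 5 = 46.
q_3 = 46 > 45, so the last convergent with denominator <= 45 is p_2/q_2 = 213/41.
The closest fraction with denominator <= 45 is either p_2/q_2 or the intermediate fraction (k*p_2 + p_1)/(k*q_2 + q_1) with the largest k >= 1 whose denominator stays <= 45; these approach x as k grows, and every other convergent or intermediate fraction in range is farther away.
Largest k: floor((45 - q_1)/q_2) = floor((45 - 5)/41) = 0.
Since k = 0, no intermediate fraction beyond p_2/q_2 has denominator <= 45, so the convergent 213/41 is the closest (its error is |930*41 - 213*179|/(179*41) = 3/7339).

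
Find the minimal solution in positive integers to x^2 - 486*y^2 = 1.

(x, y) = (485, 22)

First expand sqrt(486) as a continued fraction. With x_i = (sqrt(486) + m_i)/d_i and (m_0, d_0) = (0, 1): a_0 = floor(sqrt(486)) = 22, since 22^2 = 484 <= 486 < 529 = 23^2.
Iterate m_{i+1} = d_i*a_i - m_i, d_{i+1} = (486 - m_{i+1}^2)/d_i, a_{i+1} = floor((a_0 + m_{i+1})/d_{i+1}):
  m_1 = 1*22 - 0 = 22, d_1 = (486 - 22^2)/1 = 2/1 = 2, a_1 = floor((22 + 22)/2) = 22.
  m_2 = 2*22 - 22 = 22, d_2 = (486 - 22^2)/2 = 2/2 = 1, a_2 = floor((22 + 22)/1) = 44.
  m_3 = 1*44 - 22 = 22, d_3 = (486 - 22^2)/1 = 2/1 = 2: (m_3, d_3) = (m_1, d_1) = (22, 2), so from here the quotients repeat a_1, a_2; the period length is 2.
So sqrt(486) = [22; (22, 44)] with period length k = 2.
k is even, so the fundamental solution of x^2 - 486y^2 = 1 is (p_{k-1}, q_{k-1}) = (p_1, q_1); compute convergents through index 1.
Convergents (p_i = a_i*p_{i-1} + p_{i-2}, q_i = a_i*q_{i-1} + q_{i-2} with p_{-2}=0, p_{-1}=1, q_{-2}=1, q_{-1}=0):
  i=0: a_0=22, p_0 = 22*1 + 0 = 22, q_0 = 22*0 + 1 = 1.
  i=1: a_1=22, p_1 = 22*22 + 1 = 485, q_1 = 22*1 + 0 = 22.
Check: 485^2 - 486*22^2 = 235225 - 235224 = 1, so (x, y) = (485, 22) solves the equation, and by the theorem it is the least positive solution.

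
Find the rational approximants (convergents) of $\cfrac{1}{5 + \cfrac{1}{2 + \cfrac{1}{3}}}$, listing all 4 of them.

0/1, 1/5, 2/11, 7/38

Using the convergent recurrence p_i = a_i*p_{i-1} + p_{i-2}, q_i = a_i*q_{i-1} + q_{i-2} with p_{-2}=0, p_{-1}=1, q_{-2}=1, q_{-1}=0:
  i=0: a_0=0, p_0 = 0*1 + 0 = 0, q_0 = 0*0 + 1 = 1.
  i=1: a_1=5, p_1 = 5*0 + 1 = 1, q_1 = 5*1 + 0 = 5.
  i=2: a_2=2, p_2 = 2*1 + 0 = 2, q_2 = 2*5 + 1 = 11.
  i=3: a_3=3, p_3 = 3*2 + 1 = 7, q_3 = 3*11 + 5 = 38.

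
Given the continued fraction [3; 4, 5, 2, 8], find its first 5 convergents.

Using the convergent recurrence p_i = a_i*p_{i-1} + p_{i-2}, q_i = a_i*q_{i-1} + q_{i-2} with p_{-2}=0, p_{-1}=1, q_{-2}=1, q_{-1}=0:
  i=0: a_0=3, p_0 = 3*1 + 0 = 3, q_0 = 3*0 + 1 = 1.
  i=1: a_1=4, p_1 = 4*3 + 1 = 13, q_1 = 4*1 + 0 = 4.
  i=2: a_2=5, p_2 = 5*13 + 3 = 68, q_2 = 5*4 + 1 = 21.
  i=3: a_3=2, p_3 = 2*68 + 13 = 149, q_3 = 2*21 + 4 = 46.
  i=4: a_4=8, p_4 = 8*149 + 68 = 1260, q_4 = 8*46 + 21 = 389.

3/1, 13/4, 68/21, 149/46, 1260/389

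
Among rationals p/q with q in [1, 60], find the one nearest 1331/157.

Expand x = 1331/157 as a continued fraction with the Euclidean algorithm:
  1331 = 8*157 + 75, so a_0 = 8.
  157 = 2*75 + 7, so a_1 = 2.
  75 = 10*7 + 5, so a_2 = 10.
  7 = 1*5 + 2, so a_3 = 1.
  5 = 2*2 + 1, so a_4 = 2.
  2 = 2*1 + 0, so a_5 = 2.
so x = [8; 2, 10, 1, 2, 2].
Convergents (p_i = a_i*p_{i-1} + p_{i-2}, q_i = a_i*q_{i-1} + q_{i-2} with p_{-2}=0, p_{-1}=1, q_{-2}=1, q_{-1}=0), until the denominator exceeds 60:
  i=0: a_0=8, p_0 = 8*1 + 0 = 8, q_0 = 8*0 + 1 = 1.
  i=1: a_1=2, p_1 = 2*8 + 1 = 17, q_1 = 2*1 + 0 = 2.
  i=2: a_2=10, p_2 = 10*17 + 8 = 178, q_2 = 10*2 + 1 = 21.
  i=3: a_3=1, p_3 = 1*178 + 17 = 195, q_3 = 1*21 + 2 = 23.
  i=4: a_4=2, p_4 = 2*195 + 178 = 568, q_4 = 2*23 + 21 = 67.
q_4 = 67 > 60, so the last convergent with denominator <= 60 is p_3/q_3 = 195/23.
The closest fraction with denominator <= 60 is either p_3/q_3 or the intermediate fraction (k*p_3 + p_2)/(k*q_3 + q_2) with the largest k >= 1 whose denominator stays <= 60; these approach x as k grows, and every other convergent or intermediate fraction in range is farther away.
Largest k: floor((60 - q_2)/q_3) = floor((60 - 21)/23) = 1.
That gives (1*195 + 178)/(1*23 + 21) = 373/44.
Compare the errors: |x - 195/23| = |1331*23 - 195*157|/(157*23) = 2/3611, and |x - 373/44| = |1331*44 - 373*157|/(157*44) = 3/6908.
Cross-multiplying, 3*3611 = 10833 < 13816 = 2*6908, so 3/6908 is smaller: the intermediate fraction 373/44 is closer to x than 195/23.

373/44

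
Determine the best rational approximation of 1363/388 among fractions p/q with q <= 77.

Expand x = 1363/388 as a continued fraction with the Euclidean algorithm:
  1363 = 3*388 + 199, so a_0 = 3.
  388 = 1*199 + 189, so a_1 = 1.
  199 = 1*189 + 10, so a_2 = 1.
  189 = 18*10 + 9, so a_3 = 18.
  10 = 1*9 + 1, so a_4 = 1.
  9 = 9*1 + 0, so a_5 = 9.
so x = [3; 1, 1, 18, 1, 9].
Convergents (p_i = a_i*p_{i-1} + p_{i-2}, q_i = a_i*q_{i-1} + q_{i-2} with p_{-2}=0, p_{-1}=1, q_{-2}=1, q_{-1}=0), until the denominator exceeds 77:
  i=0: a_0=3, p_0 = 3*1 + 0 = 3, q_0 = 3*0 + 1 = 1.
  i=1: a_1=1, p_1 = 1*3 + 1 = 4, q_1 = 1*1 + 0 = 1.
  i=2: a_2=1, p_2 = 1*4 + 3 = 7, q_2 = 1*1 + 1 = 2.
  i=3: a_3=18, p_3 = 18*7 + 4 = 130, q_3 = 18*2 + 1 = 37.
  i=4: a_4=1, p_4 = 1*130 + 7 = 137, q_4 = 1*37 + 2 = 39.
  i=5: a_5=9, p_5 = 9*137 + 130 = 1363, q_5 = 9*39 + 37 = 388.
q_5 = 388 > 77, so the last convergent with denominator <= 77 is p_4/q_4 = 137/39.
The closest fraction with denominator <= 77 is either p_4/q_4 or the intermediate fraction (k*p_4 + p_3)/(k*q_4 + q_3) with the largest k >= 1 whose denominator stays <= 77; these approach x as k grows, and every other convergent or intermediate fraction in range is farther away.
Largest k: floor((77 - q_3)/q_4) = floor((77 - 37)/39) = 1.
That gives (1*137 + 130)/(1*39 + 37) = 267/76.
Compare the errors: |x - 137/39| = |1363*39 - 137*388|/(388*39) = 1/15132, and |x - 267/76| = |1363*76 - 267*388|/(388*76) = 8/29488.
Cross-multiplying, 1*29488 = 29488 < 121056 = 8*15132, so 1/15132 is smaller: the convergent 137/39 is closer to x than 267/76.

137/39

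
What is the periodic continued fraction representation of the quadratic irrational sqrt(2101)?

[45; (1, 5, 8, 5, 1, 90)]

Write x_i = (sqrt(2101) + m_i)/d_i with (m_0, d_0) = (0, 1). a_0 = floor(sqrt(2101)) = 45, since 45^2 = 2025 <= 2101 < 2116 = 46^2.
Iterate m_{i+1} = d_i*a_i - m_i, d_{i+1} = (2101 - m_{i+1}^2)/d_i, a_{i+1} = floor((a_0 + m_{i+1})/d_{i+1}):
  m_1 = 1*45 - 0 = 45, d_1 = (2101 - 45^2)/1 = 76/1 = 76, a_1 = floor((45 + 45)/76) = 1.
  m_2 = 76*1 - 45 = 31, d_2 = (2101 - 31^2)/76 = 1140/76 = 15, a_2 = floor((45 + 31)/15) = 5.
  m_3 = 15*5 - 31 = 44, d_3 = (2101 - 44^2)/15 = 165/15 = 11, a_3 = floor((45 + 44)/11) = 8.
  m_4 = 11*8 - 44 = 44, d_4 = (2101 - 44^2)/11 = 165/11 = 15, a_4 = floor((45 + 44)/15) = 5.
  m_5 = 15*5 - 44 = 31, d_5 = (2101 - 31^2)/15 = 1140/15 = 76, a_5 = floor((45 + 31)/76) = 1.
  m_6 = 76*1 - 31 = 45, d_6 = (2101 - 45^2)/76 = 76/76 = 1, a_6 = floor((45 + 45)/1) = 90.
  m_7 = 1*90 - 45 = 45, d_7 = (2101 - 45^2)/1 = 76/1 = 76: (m_7, d_7) = (m_1, d_1) = (45, 76), so from here the quotients repeat a_1, ..., a_6; the period length is 6.
Hence the expansion of sqrt(2101) is a_0 = 45 followed by the repeating block 1, 5, 8, 5, 1, 90 (period 6).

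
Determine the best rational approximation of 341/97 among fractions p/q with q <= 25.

88/25

Expand x = 341/97 as a continued fraction with the Euclidean algorithm:
  341 = 3*97 + 50, so a_0 = 3.
  97 = 1*50 + 47, so a_1 = 1.
  50 = 1*47 + 3, so a_2 = 1.
  47 = 15*3 + 2, so a_3 = 15.
  3 = 1*2 + 1, so a_4 = 1.
  2 = 2*1 + 0, so a_5 = 2.
so x = [3; 1, 1, 15, 1, 2].
Convergents (p_i = a_i*p_{i-1} + p_{i-2}, q_i = a_i*q_{i-1} + q_{i-2} with p_{-2}=0, p_{-1}=1, q_{-2}=1, q_{-1}=0), until the denominator exceeds 25:
  i=0: a_0=3, p_0 = 3*1 + 0 = 3, q_0 = 3*0 + 1 = 1.
  i=1: a_1=1, p_1 = 1*3 + 1 = 4, q_1 = 1*1 + 0 = 1.
  i=2: a_2=1, p_2 = 1*4 + 3 = 7, q_2 = 1*1 + 1 = 2.
  i=3: a_3=15, p_3 = 15*7 + 4 = 109, q_3 = 15*2 + 1 = 31.
q_3 = 31 > 25, so the last convergent with denominator <= 25 is p_2/q_2 = 7/2.
The closest fraction with denominator <= 25 is either p_2/q_2 or the intermediate fraction (k*p_2 + p_1)/(k*q_2 + q_1) with the largest k >= 1 whose denominator stays <= 25; these approach x as k grows, and every other convergent or intermediate fraction in range is farther away.
Largest k: floor((25 - q_1)/q_2) = floor((25 - 1)/2) = 12.
That gives (12*7 + 4)/(12*2 + 1) = 88/25.
Compare the errors: |x - 7/2| = |341*2 - 7*97|/(97*2) = 3/194, and |x - 88/25| = |341*25 - 88*97|/(97*25) = 11/2425.
Cross-multiplying, 11*194 = 2134 < 7275 = 3*2425, so 11/2425 is smaller: the intermediate fraction 88/25 is closer to x than 7/2.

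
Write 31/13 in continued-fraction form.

[2; 2, 1, 1, 2]

Run the Euclidean algorithm on 31 and 13; the successive quotients are the partial quotients a_0, a_1, ... (each step inverts the fractional part left over by the previous one):
  31 = 2*13 + 5, so a_0 = 2.
  13 = 2*5 + 3, so a_1 = 2.
  5 = 1*3 + 2, so a_2 = 1.
  3 = 1*2 + 1, so a_3 = 1.
  2 = 2*1 + 0, so a_4 = 2.
The remainder reaches 0 after 5 divisions, so the expansion has 5 partial quotients, read off in order.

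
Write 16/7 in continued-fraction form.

[2; 3, 2]

Run the Euclidean algorithm on 16 and 7; the successive quotients are the partial quotients a_0, a_1, ... (each step inverts the fractional part left over by the previous one):
  16 = 2*7 + 2, so a_0 = 2.
  7 = 3*2 + 1, so a_1 = 3.
  2 = 2*1 + 0, so a_2 = 2.
The remainder reaches 0 after 3 divisions, so the expansion has 3 partial quotients, read off in order.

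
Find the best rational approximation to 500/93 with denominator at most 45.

43/8

Expand x = 500/93 as a continued fraction with the Euclidean algorithm:
  500 = 5*93 + 35, so a_0 = 5.
  93 = 2*35 + 23, so a_1 = 2.
  35 = 1*23 + 12, so a_2 = 1.
  23 = 1*12 + 11, so a_3 = 1.
  12 = 1*11 + 1, so a_4 = 1.
  11 = 11*1 + 0, so a_5 = 11.
so x = [5; 2, 1, 1, 1, 11].
Convergents (p_i = a_i*p_{i-1} + p_{i-2}, q_i = a_i*q_{i-1} + q_{i-2} with p_{-2}=0, p_{-1}=1, q_{-2}=1, q_{-1}=0), until the denominator exceeds 45:
  i=0: a_0=5, p_0 = 5*1 + 0 = 5, q_0 = 5*0 + 1 = 1.
  i=1: a_1=2, p_1 = 2*5 + 1 = 11, q_1 = 2*1 + 0 = 2.
  i=2: a_2=1, p_2 = 1*11 + 5 = 16, q_2 = 1*2 + 1 = 3.
  i=3: a_3=1, p_3 = 1*16 + 11 = 27, q_3 = 1*3 + 2 = 5.
  i=4: a_4=1, p_4 = 1*27 + 16 = 43, q_4 = 1*5 + 3 = 8.
  i=5: a_5=11, p_5 = 11*43 + 27 = 500, q_5 = 11*8 + 5 = 93.
q_5 = 93 > 45, so the last convergent with denominator <= 45 is p_4/q_4 = 43/8.
The closest fraction with denominator <= 45 is either p_4/q_4 or the intermediate fraction (k*p_4 + p_3)/(k*q_4 + q_3) with the largest k >= 1 whose denominator stays <= 45; these approach x as k grows, and every other convergent or intermediate fraction in range is farther away.
Largest k: floor((45 - q_3)/q_4) = floor((45 - 5)/8) = 5.
That gives (5*43 + 27)/(5*8 + 5) = 242/45.
Compare the errors: |x - 43/8| = |500*8 - 43*93|/(93*8) = 1/744, and |x - 242/45| = |500*45 - 242*93|/(93*45) = 6/4185.
Cross-multiplying, 1*4185 = 4185 < 4464 = 6*744, so 1/744 is smaller: the convergent 43/8 is closer to x than 242/45.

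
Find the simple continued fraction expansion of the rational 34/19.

Run the Euclidean algorithm on 34 and 19; the successive quotients are the partial quotients a_0, a_1, ... (each step inverts the fractional part left over by the previous one):
  34 = 1*19 + 15, so a_0 = 1.
  19 = 1*15 + 4, so a_1 = 1.
  15 = 3*4 + 3, so a_2 = 3.
  4 = 1*3 + 1, so a_3 = 1.
  3 = 3*1 + 0, so a_4 = 3.
The remainder reaches 0 after 5 divisions, so the expansion has 5 partial quotients, read off in order.

[1; 1, 3, 1, 3]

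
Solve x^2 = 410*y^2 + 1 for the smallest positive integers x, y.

First expand sqrt(410) as a continued fraction. With x_i = (sqrt(410) + m_i)/d_i and (m_0, d_0) = (0, 1): a_0 = floor(sqrt(410)) = 20, since 20^2 = 400 <= 410 < 441 = 21^2.
Iterate m_{i+1} = d_i*a_i - m_i, d_{i+1} = (410 - m_{i+1}^2)/d_i, a_{i+1} = floor((a_0 + m_{i+1})/d_{i+1}):
  m_1 = 1*20 - 0 = 20, d_1 = (410 - 20^2)/1 = 10/1 = 10, a_1 = floor((20 + 20)/10) = 4.
  m_2 = 10*4 - 20 = 20, d_2 = (410 - 20^2)/10 = 10/10 = 1, a_2 = floor((20 + 20)/1) = 40.
  m_3 = 1*40 - 20 = 20, d_3 = (410 - 20^2)/1 = 10/1 = 10: (m_3, d_3) = (m_1, d_1) = (20, 10), so from here the quotients repeat a_1, a_2; the period length is 2.
So sqrt(410) = [20; (4, 40)] with period length k = 2.
k is even, so the fundamental solution of x^2 - 410y^2 = 1 is (p_{k-1}, q_{k-1}) = (p_1, q_1); compute convergents through index 1.
Convergents (p_i = a_i*p_{i-1} + p_{i-2}, q_i = a_i*q_{i-1} + q_{i-2} with p_{-2}=0, p_{-1}=1, q_{-2}=1, q_{-1}=0):
  i=0: a_0=20, p_0 = 20*1 + 0 = 20, q_0 = 20*0 + 1 = 1.
  i=1: a_1=4, p_1 = 4*20 + 1 = 81, q_1 = 4*1 + 0 = 4.
Check: 81^2 - 410*4^2 = 6561 - 6560 = 1, so (x, y) = (81, 4) solves the equation, and by the theorem it is the least positive solution.

(x, y) = (81, 4)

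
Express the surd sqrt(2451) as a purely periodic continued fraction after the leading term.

[49; (1, 1, 32, 1, 1, 98)]

Write x_i = (sqrt(2451) + m_i)/d_i with (m_0, d_0) = (0, 1). a_0 = floor(sqrt(2451)) = 49, since 49^2 = 2401 <= 2451 < 2500 = 50^2.
Iterate m_{i+1} = d_i*a_i - m_i, d_{i+1} = (2451 - m_{i+1}^2)/d_i, a_{i+1} = floor((a_0 + m_{i+1})/d_{i+1}):
  m_1 = 1*49 - 0 = 49, d_1 = (2451 - 49^2)/1 = 50/1 = 50, a_1 = floor((49 + 49)/50) = 1.
  m_2 = 50*1 - 49 = 1, d_2 = (2451 - 1^2)/50 = 2450/50 = 49, a_2 = floor((49 + 1)/49) = 1.
  m_3 = 49*1 - 1 = 48, d_3 = (2451 - 48^2)/49 = 147/49 = 3, a_3 = floor((49 + 48)/3) = 32.
  m_4 = 3*32 - 48 = 48, d_4 = (2451 - 48^2)/3 = 147/3 = 49, a_4 = floor((49 + 48)/49) = 1.
  m_5 = 49*1 - 48 = 1, d_5 = (2451 - 1^2)/49 = 2450/49 = 50, a_5 = floor((49 + 1)/50) = 1.
  m_6 = 50*1 - 1 = 49, d_6 = (2451 - 49^2)/50 = 50/50 = 1, a_6 = floor((49 + 49)/1) = 98.
  m_7 = 1*98 - 49 = 49, d_7 = (2451 - 49^2)/1 = 50/1 = 50: (m_7, d_7) = (m_1, d_1) = (49, 50), so from here the quotients repeat a_1, ..., a_6; the period length is 6.
Hence the expansion of sqrt(2451) is a_0 = 49 followed by the repeating block 1, 1, 32, 1, 1, 98 (period 6).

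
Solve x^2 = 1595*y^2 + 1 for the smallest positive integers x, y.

First expand sqrt(1595) as a continued fraction. With x_i = (sqrt(1595) + m_i)/d_i and (m_0, d_0) = (0, 1): a_0 = floor(sqrt(1595)) = 39, since 39^2 = 1521 <= 1595 < 1600 = 40^2.
Iterate m_{i+1} = d_i*a_i - m_i, d_{i+1} = (1595 - m_{i+1}^2)/d_i, a_{i+1} = floor((a_0 + m_{i+1})/d_{i+1}):
  m_1 = 1*39 - 0 = 39, d_1 = (1595 - 39^2)/1 = 74/1 = 74, a_1 = floor((39 + 39)/74) = 1.
  m_2 = 74*1 - 39 = 35, d_2 = (1595 - 35^2)/74 = 370/74 = 5, a_2 = floor((39 + 35)/5) = 14.
  m_3 = 5*14 - 35 = 35, d_3 = (1595 - 35^2)/5 = 370/5 = 74, a_3 = floor((39 + 35)/74) = 1.
  m_4 = 74*1 - 35 = 39, d_4 = (1595 - 39^2)/74 = 74/74 = 1, a_4 = floor((39 + 39)/1) = 78.
  m_5 = 1*78 - 39 = 39, d_5 = (1595 - 39^2)/1 = 74/1 = 74: (m_5, d_5) = (m_1, d_1) = (39, 74), so from here the quotients repeat a_1, ..., a_4; the period length is 4.
So sqrt(1595) = [39; (1, 14, 1, 78)] with period length k = 4.
k is even, so the fundamental solution of x^2 - 1595y^2 = 1 is (p_{k-1}, q_{k-1}) = (p_3, q_3); compute convergents through index 3.
Convergents (p_i = a_i*p_{i-1} + p_{i-2}, q_i = a_i*q_{i-1} + q_{i-2} with p_{-2}=0, p_{-1}=1, q_{-2}=1, q_{-1}=0):
  i=0: a_0=39, p_0 = 39*1 + 0 = 39, q_0 = 39*0 + 1 = 1.
  i=1: a_1=1, p_1 = 1*39 + 1 = 40, q_1 = 1*1 + 0 = 1.
  i=2: a_2=14, p_2 = 14*40 + 39 = 599, q_2 = 14*1 + 1 = 15.
  i=3: a_3=1, p_3 = 1*599 + 40 = 639, q_3 = 1*15 + 1 = 16.
Check: 639^2 - 1595*16^2 = 408321 - 408320 = 1, so (x, y) = (639, 16) solves the equation, and by the theorem it is the least positive solution.

(x, y) = (639, 16)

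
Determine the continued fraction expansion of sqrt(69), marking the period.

[8; (3, 3, 1, 4, 1, 3, 3, 16)]

Write x_i = (sqrt(69) + m_i)/d_i with (m_0, d_0) = (0, 1). a_0 = floor(sqrt(69)) = 8, since 8^2 = 64 <= 69 < 81 = 9^2.
Iterate m_{i+1} = d_i*a_i - m_i, d_{i+1} = (69 - m_{i+1}^2)/d_i, a_{i+1} = floor((a_0 + m_{i+1})/d_{i+1}):
  m_1 = 1*8 - 0 = 8, d_1 = (69 - 8^2)/1 = 5/1 = 5, a_1 = floor((8 + 8)/5) = 3.
  m_2 = 5*3 - 8 = 7, d_2 = (69 - 7^2)/5 = 20/5 = 4, a_2 = floor((8 + 7)/4) = 3.
  m_3 = 4*3 - 7 = 5, d_3 = (69 - 5^2)/4 = 44/4 = 11, a_3 = floor((8 + 5)/11) = 1.
  m_4 = 11*1 - 5 = 6, d_4 = (69 - 6^2)/11 = 33/11 = 3, a_4 = floor((8 + 6)/3) = 4.
  m_5 = 3*4 - 6 = 6, d_5 = (69 - 6^2)/3 = 33/3 = 11, a_5 = floor((8 + 6)/11) = 1.
  m_6 = 11*1 - 6 = 5, d_6 = (69 - 5^2)/11 = 44/11 = 4, a_6 = floor((8 + 5)/4) = 3.
  m_7 = 4*3 - 5 = 7, d_7 = (69 - 7^2)/4 = 20/4 = 5, a_7 = floor((8 + 7)/5) = 3.
  m_8 = 5*3 - 7 = 8, d_8 = (69 - 8^2)/5 = 5/5 = 1, a_8 = floor((8 + 8)/1) = 16.
  m_9 = 1*16 - 8 = 8, d_9 = (69 - 8^2)/1 = 5/1 = 5: (m_9, d_9) = (m_1, d_1) = (8, 5), so from here the quotients repeat a_1, ..., a_8; the period length is 8.
Hence the expansion of sqrt(69) is a_0 = 8 followed by the repeating block 3, 3, 1, 4, 1, 3, 3, 16 (period 8).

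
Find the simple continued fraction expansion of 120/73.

[1; 1, 1, 1, 4, 5]

Run the Euclidean algorithm on 120 and 73; the successive quotients are the partial quotients a_0, a_1, ... (each step inverts the fractional part left over by the previous one):
  120 = 1*73 + 47, so a_0 = 1.
  73 = 1*47 + 26, so a_1 = 1.
  47 = 1*26 + 21, so a_2 = 1.
  26 = 1*21 + 5, so a_3 = 1.
  21 = 4*5 + 1, so a_4 = 4.
  5 = 5*1 + 0, so a_5 = 5.
The remainder reaches 0 after 6 divisions, so the expansion has 6 partial quotients, read off in order.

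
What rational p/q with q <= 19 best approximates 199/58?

Expand x = 199/58 as a continued fraction with the Euclidean algorithm:
  199 = 3*58 + 25, so a_0 = 3.
  58 = 2*25 + 8, so a_1 = 2.
  25 = 3*8 + 1, so a_2 = 3.
  8 = 8*1 + 0, so a_3 = 8.
so x = [3; 2, 3, 8].
Convergents (p_i = a_i*p_{i-1} + p_{i-2}, q_i = a_i*q_{i-1} + q_{i-2} with p_{-2}=0, p_{-1}=1, q_{-2}=1, q_{-1}=0), until the denominator exceeds 19:
  i=0: a_0=3, p_0 = 3*1 + 0 = 3, q_0 = 3*0 + 1 = 1.
  i=1: a_1=2, p_1 = 2*3 + 1 = 7, q_1 = 2*1 + 0 = 2.
  i=2: a_2=3, p_2 = 3*7 + 3 = 24, q_2 = 3*2 + 1 = 7.
  i=3: a_3=8, p_3 = 8*24 + 7 = 199, q_3 = 8*7 + 2 = 58.
q_3 = 58 > 19, so the last convergent with denominator <= 19 is p_2/q_2 = 24/7.
The closest fraction with denominator <= 19 is either p_2/q_2 or the intermediate fraction (k*p_2 + p_1)/(k*q_2 + q_1) with the largest k >= 1 whose denominator stays <= 19; these approach x as k grows, and every other convergent or intermediate fraction in range is farther away.
Largest k: floor((19 - q_1)/q_2) = floor((19 - 2)/7) = 2.
That gives (2*24 + 7)/(2*7 + 2) = 55/16.
Compare the errors: |x - 24/7| = |199*7 - 24*58|/(58*7) = 1/406, and |x - 55/16| = |199*16 - 55*58|/(58*16) = 6/928.
Cross-multiplying, 1*928 = 928 < 2436 = 6*406, so 1/406 is smaller: the convergent 24/7 is closer to x than 55/16.

24/7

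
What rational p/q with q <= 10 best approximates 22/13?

17/10

Expand x = 22/13 as a continued fraction with the Euclidean algorithm:
  22 = 1*13 + 9, so a_0 = 1.
  13 = 1*9 + 4, so a_1 = 1.
  9 = 2*4 + 1, so a_2 = 2.
  4 = 4*1 + 0, so a_3 = 4.
so x = [1; 1, 2, 4].
Convergents (p_i = a_i*p_{i-1} + p_{i-2}, q_i = a_i*q_{i-1} + q_{i-2} with p_{-2}=0, p_{-1}=1, q_{-2}=1, q_{-1}=0), until the denominator exceeds 10:
  i=0: a_0=1, p_0 = 1*1 + 0 = 1, q_0 = 1*0 + 1 = 1.
  i=1: a_1=1, p_1 = 1*1 + 1 = 2, q_1 = 1*1 + 0 = 1.
  i=2: a_2=2, p_2 = 2*2 + 1 = 5, q_2 = 2*1 + 1 = 3.
  i=3: a_3=4, p_3 = 4*5 + 2 = 22, q_3 = 4*3 + 1 = 13.
q_3 = 13 > 10, so the last convergent with denominator <= 10 is p_2/q_2 = 5/3.
The closest fraction with denominator <= 10 is either p_2/q_2 or the intermediate fraction (k*p_2 + p_1)/(k*q_2 + q_1) with the largest k >= 1 whose denominator stays <= 10; these approach x as k grows, and every other convergent or intermediate fraction in range is farther away.
Largest k: floor((10 - q_1)/q_2) = floor((10 - 1)/3) = 3.
That gives (3*5 + 2)/(3*3 + 1) = 17/10.
Compare the errors: |x - 5/3| = |22*3 - 5*13|/(13*3) = 1/39, and |x - 17/10| = |22*10 - 17*13|/(13*10) = 1/130.
Cross-multiplying, 1*39 = 39 < 130 = 1*130, so 1/130 is smaller: the intermediate fraction 17/10 is closer to x than 5/3.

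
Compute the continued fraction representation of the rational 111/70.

[1; 1, 1, 2, 2, 2, 2]

Run the Euclidean algorithm on 111 and 70; the successive quotients are the partial quotients a_0, a_1, ... (each step inverts the fractional part left over by the previous one):
  111 = 1*70 + 41, so a_0 = 1.
  70 = 1*41 + 29, so a_1 = 1.
  41 = 1*29 + 12, so a_2 = 1.
  29 = 2*12 + 5, so a_3 = 2.
  12 = 2*5 + 2, so a_4 = 2.
  5 = 2*2 + 1, so a_5 = 2.
  2 = 2*1 + 0, so a_6 = 2.
The remainder reaches 0 after 7 divisions, so the expansion has 7 partial quotients, read off in order.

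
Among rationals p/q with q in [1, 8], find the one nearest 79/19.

25/6

Expand x = 79/19 as a continued fraction with the Euclidean algorithm:
  79 = 4*19 + 3, so a_0 = 4.
  19 = 6*3 + 1, so a_1 = 6.
  3 = 3*1 + 0, so a_2 = 3.
so x = [4; 6, 3].
Convergents (p_i = a_i*p_{i-1} + p_{i-2}, q_i = a_i*q_{i-1} + q_{i-2} with p_{-2}=0, p_{-1}=1, q_{-2}=1, q_{-1}=0), until the denominator exceeds 8:
  i=0: a_0=4, p_0 = 4*1 + 0 = 4, q_0 = 4*0 + 1 = 1.
  i=1: a_1=6, p_1 = 6*4 + 1 = 25, q_1 = 6*1 + 0 = 6.
  i=2: a_2=3, p_2 = 3*25 + 4 = 79, q_2 = 3*6 + 1 = 19.
q_2 = 19 > 8, so the last convergent with denominator <= 8 is p_1/q_1 = 25/6.
The closest fraction with denominator <= 8 is either p_1/q_1 or the intermediate fraction (k*p_1 + p_0)/(k*q_1 + q_0) with the largest k >= 1 whose denominator stays <= 8; these approach x as k grows, and every other convergent or intermediate fraction in range is farther away.
Largest k: floor((8 - q_0)/q_1) = floor((8 - 1)/6) = 1.
That gives (1*25 + 4)/(1*6 + 1) = 29/7.
Compare the errors: |x - 25/6| = |79*6 - 25*19|/(19*6) = 1/114, and |x - 29/7| = |79*7 - 29*19|/(19*7) = 2/133.
Cross-multiplying, 1*133 = 133 < 228 = 2*114, so 1/114 is smaller: the convergent 25/6 is closer to x than 29/7.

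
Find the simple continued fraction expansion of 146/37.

[3; 1, 17, 2]

Run the Euclidean algorithm on 146 and 37; the successive quotients are the partial quotients a_0, a_1, ... (each step inverts the fractional part left over by the previous one):
  146 = 3*37 + 35, so a_0 = 3.
  37 = 1*35 + 2, so a_1 = 1.
  35 = 17*2 + 1, so a_2 = 17.
  2 = 2*1 + 0, so a_3 = 2.
The remainder reaches 0 after 4 divisions, so the expansion has 4 partial quotients, read off in order.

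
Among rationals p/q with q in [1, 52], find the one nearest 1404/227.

167/27

Expand x = 1404/227 as a continued fraction with the Euclidean algorithm:
  1404 = 6*227 + 42, so a_0 = 6.
  227 = 5*42 + 17, so a_1 = 5.
  42 = 2*17 + 8, so a_2 = 2.
  17 = 2*8 + 1, so a_3 = 2.
  8 = 8*1 + 0, so a_4 = 8.
so x = [6; 5, 2, 2, 8].
Convergents (p_i = a_i*p_{i-1} + p_{i-2}, q_i = a_i*q_{i-1} + q_{i-2} with p_{-2}=0, p_{-1}=1, q_{-2}=1, q_{-1}=0), until the denominator exceeds 52:
  i=0: a_0=6, p_0 = 6*1 + 0 = 6, q_0 = 6*0 + 1 = 1.
  i=1: a_1=5, p_1 = 5*6 + 1 = 31, q_1 = 5*1 + 0 = 5.
  i=2: a_2=2, p_2 = 2*31 + 6 = 68, q_2 = 2*5 + 1 = 11.
  i=3: a_3=2, p_3 = 2*68 + 31 = 167, q_3 = 2*11 + 5 = 27.
  i=4: a_4=8, p_4 = 8*167 + 68 = 1404, q_4 = 8*27 + 11 = 227.
q_4 = 227 > 52, so the last convergent with denominator <= 52 is p_3/q_3 = 167/27.
The closest fraction with denominator <= 52 is either p_3/q_3 or the intermediate fraction (k*p_3 + p_2)/(k*q_3 + q_2) with the largest k >= 1 whose denominator stays <= 52; these approach x as k grows, and every other convergent or intermediate fraction in range is farther away.
Largest k: floor((52 - q_2)/q_3) = floor((52 - 11)/27) = 1.
That gives (1*167 + 68)/(1*27 + 11) = 235/38.
Compare the errors: |x - 167/27| = |1404*27 - 167*227|/(227*27) = 1/6129, and |x - 235/38| = |1404*38 - 235*227|/(227*38) = 7/8626.
Cross-multiplying, 1*8626 = 8626 < 42903 = 7*6129, so 1/6129 is smaller: the convergent 167/27 is closer to x than 235/38.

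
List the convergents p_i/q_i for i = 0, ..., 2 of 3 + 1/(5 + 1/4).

3/1, 16/5, 67/21

Using the convergent recurrence p_i = a_i*p_{i-1} + p_{i-2}, q_i = a_i*q_{i-1} + q_{i-2} with p_{-2}=0, p_{-1}=1, q_{-2}=1, q_{-1}=0:
  i=0: a_0=3, p_0 = 3*1 + 0 = 3, q_0 = 3*0 + 1 = 1.
  i=1: a_1=5, p_1 = 5*3 + 1 = 16, q_1 = 5*1 + 0 = 5.
  i=2: a_2=4, p_2 = 4*16 + 3 = 67, q_2 = 4*5 + 1 = 21.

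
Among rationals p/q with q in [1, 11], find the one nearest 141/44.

16/5

Expand x = 141/44 as a continued fraction with the Euclidean algorithm:
  141 = 3*44 + 9, so a_0 = 3.
  44 = 4*9 + 8, so a_1 = 4.
  9 = 1*8 + 1, so a_2 = 1.
  8 = 8*1 + 0, so a_3 = 8.
so x = [3; 4, 1, 8].
Convergents (p_i = a_i*p_{i-1} + p_{i-2}, q_i = a_i*q_{i-1} + q_{i-2} with p_{-2}=0, p_{-1}=1, q_{-2}=1, q_{-1}=0), until the denominator exceeds 11:
  i=0: a_0=3, p_0 = 3*1 + 0 = 3, q_0 = 3*0 + 1 = 1.
  i=1: a_1=4, p_1 = 4*3 + 1 = 13, q_1 = 4*1 + 0 = 4.
  i=2: a_2=1, p_2 = 1*13 + 3 = 16, q_2 = 1*4 + 1 = 5.
  i=3: a_3=8, p_3 = 8*16 + 13 = 141, q_3 = 8*5 + 4 = 44.
q_3 = 44 > 11, so the last convergent with denominator <= 11 is p_2/q_2 = 16/5.
The closest fraction with denominator <= 11 is either p_2/q_2 or the intermediate fraction (k*p_2 + p_1)/(k*q_2 + q_1) with the largest k >= 1 whose denominator stays <= 11; these approach x as k grows, and every other convergent or intermediate fraction in range is farther away.
Largest k: floor((11 - q_1)/q_2) = floor((11 - 4)/5) = 1.
That gives (1*16 + 13)/(1*5 + 4) = 29/9.
Compare the errors: |x - 16/5| = |141*5 - 16*44|/(44*5) = 1/220, and |x - 29/9| = |141*9 - 29*44|/(44*9) = 7/396.
Cross-multiplying, 1*396 = 396 < 1540 = 7*220, so 1/220 is smaller: the convergent 16/5 is closer to x than 29/9.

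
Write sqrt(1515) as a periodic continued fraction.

Write x_i = (sqrt(1515) + m_i)/d_i with (m_0, d_0) = (0, 1). a_0 = floor(sqrt(1515)) = 38, since 38^2 = 1444 <= 1515 < 1521 = 39^2.
Iterate m_{i+1} = d_i*a_i - m_i, d_{i+1} = (1515 - m_{i+1}^2)/d_i, a_{i+1} = floor((a_0 + m_{i+1})/d_{i+1}):
  m_1 = 1*38 - 0 = 38, d_1 = (1515 - 38^2)/1 = 71/1 = 71, a_1 = floor((38 + 38)/71) = 1.
  m_2 = 71*1 - 38 = 33, d_2 = (1515 - 33^2)/71 = 426/71 = 6, a_2 = floor((38 + 33)/6) = 11.
  m_3 = 6*11 - 33 = 33, d_3 = (1515 - 33^2)/6 = 426/6 = 71, a_3 = floor((38 + 33)/71) = 1.
  m_4 = 71*1 - 33 = 38, d_4 = (1515 - 38^2)/71 = 71/71 = 1, a_4 = floor((38 + 38)/1) = 76.
  m_5 = 1*76 - 38 = 38, d_5 = (1515 - 38^2)/1 = 71/1 = 71: (m_5, d_5) = (m_1, d_1) = (38, 71), so from here the quotients repeat a_1, ..., a_4; the period length is 4.
Hence the expansion of sqrt(1515) is a_0 = 38 followed by the repeating block 1, 11, 1, 76 (period 4).

[38; (1, 11, 1, 76)]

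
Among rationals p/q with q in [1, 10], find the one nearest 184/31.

59/10

Expand x = 184/31 as a continued fraction with the Euclidean algorithm:
  184 = 5*31 + 29, so a_0 = 5.
  31 = 1*29 + 2, so a_1 = 1.
  29 = 14*2 + 1, so a_2 = 14.
  2 = 2*1 + 0, so a_3 = 2.
so x = [5; 1, 14, 2].
Convergents (p_i = a_i*p_{i-1} + p_{i-2}, q_i = a_i*q_{i-1} + q_{i-2} with p_{-2}=0, p_{-1}=1, q_{-2}=1, q_{-1}=0), until the denominator exceeds 10:
  i=0: a_0=5, p_0 = 5*1 + 0 = 5, q_0 = 5*0 + 1 = 1.
  i=1: a_1=1, p_1 = 1*5 + 1 = 6, q_1 = 1*1 + 0 = 1.
  i=2: a_2=14, p_2 = 14*6 + 5 = 89, q_2 = 14*1 + 1 = 15.
q_2 = 15 > 10, so the last convergent with denominator <= 10 is p_1/q_1 = 6/1.
The closest fraction with denominator <= 10 is either p_1/q_1 or the intermediate fraction (k*p_1 + p_0)/(k*q_1 + q_0) with the largest k >= 1 whose denominator stays <= 10; these approach x as k grows, and every other convergent or intermediate fraction in range is farther away.
Largest k: floor((10 - q_0)/q_1) = floor((10 - 1)/1) = 9.
That gives (9*6 + 5)/(9*1 + 1) = 59/10.
Compare the errors: |x - 6/1| = |184*1 - 6*31|/(31*1) = 2/31, and |x - 59/10| = |184*10 - 59*31|/(31*10) = 11/310.
Cross-multiplying, 11*31 = 341 < 620 = 2*310, so 11/310 is smaller: the intermediate fraction 59/10 is closer to x than 6/1.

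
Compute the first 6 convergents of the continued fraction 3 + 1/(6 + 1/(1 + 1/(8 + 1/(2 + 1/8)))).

3/1, 19/6, 22/7, 195/62, 412/131, 3491/1110

Using the convergent recurrence p_i = a_i*p_{i-1} + p_{i-2}, q_i = a_i*q_{i-1} + q_{i-2} with p_{-2}=0, p_{-1}=1, q_{-2}=1, q_{-1}=0:
  i=0: a_0=3, p_0 = 3*1 + 0 = 3, q_0 = 3*0 + 1 = 1.
  i=1: a_1=6, p_1 = 6*3 + 1 = 19, q_1 = 6*1 + 0 = 6.
  i=2: a_2=1, p_2 = 1*19 + 3 = 22, q_2 = 1*6 + 1 = 7.
  i=3: a_3=8, p_3 = 8*22 + 19 = 195, q_3 = 8*7 + 6 = 62.
  i=4: a_4=2, p_4 = 2*195 + 22 = 412, q_4 = 2*62 + 7 = 131.
  i=5: a_5=8, p_5 = 8*412 + 195 = 3491, q_5 = 8*131 + 62 = 1110.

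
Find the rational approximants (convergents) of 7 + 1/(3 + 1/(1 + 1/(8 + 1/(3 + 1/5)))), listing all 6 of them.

Using the convergent recurrence p_i = a_i*p_{i-1} + p_{i-2}, q_i = a_i*q_{i-1} + q_{i-2} with p_{-2}=0, p_{-1}=1, q_{-2}=1, q_{-1}=0:
  i=0: a_0=7, p_0 = 7*1 + 0 = 7, q_0 = 7*0 + 1 = 1.
  i=1: a_1=3, p_1 = 3*7 + 1 = 22, q_1 = 3*1 + 0 = 3.
  i=2: a_2=1, p_2 = 1*22 + 7 = 29, q_2 = 1*3 + 1 = 4.
  i=3: a_3=8, p_3 = 8*29 + 22 = 254, q_3 = 8*4 + 3 = 35.
  i=4: a_4=3, p_4 = 3*254 + 29 = 791, q_4 = 3*35 + 4 = 109.
  i=5: a_5=5, p_5 = 5*791 + 254 = 4209, q_5 = 5*109 + 35 = 580.

7/1, 22/3, 29/4, 254/35, 791/109, 4209/580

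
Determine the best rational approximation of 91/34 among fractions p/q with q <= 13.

8/3

Expand x = 91/34 as a continued fraction with the Euclidean algorithm:
  91 = 2*34 + 23, so a_0 = 2.
  34 = 1*23 + 11, so a_1 = 1.
  23 = 2*11 + 1, so a_2 = 2.
  11 = 11*1 + 0, so a_3 = 11.
so x = [2; 1, 2, 11].
Convergents (p_i = a_i*p_{i-1} + p_{i-2}, q_i = a_i*q_{i-1} + q_{i-2} with p_{-2}=0, p_{-1}=1, q_{-2}=1, q_{-1}=0), until the denominator exceeds 13:
  i=0: a_0=2, p_0 = 2*1 + 0 = 2, q_0 = 2*0 + 1 = 1.
  i=1: a_1=1, p_1 = 1*2 + 1 = 3, q_1 = 1*1 + 0 = 1.
  i=2: a_2=2, p_2 = 2*3 + 2 = 8, q_2 = 2*1 + 1 = 3.
  i=3: a_3=11, p_3 = 11*8 + 3 = 91, q_3 = 11*3 + 1 = 34.
q_3 = 34 > 13, so the last convergent with denominator <= 13 is p_2/q_2 = 8/3.
The closest fraction with denominator <= 13 is either p_2/q_2 or the intermediate fraction (k*p_2 + p_1)/(k*q_2 + q_1) with the largest k >= 1 whose denominator stays <= 13; these approach x as k grows, and every other convergent or intermediate fraction in range is farther away.
Largest k: floor((13 - q_1)/q_2) = floor((13 - 1)/3) = 4.
That gives (4*8 + 3)/(4*3 + 1) = 35/13.
Compare the errors: |x - 8/3| = |91*3 - 8*34|/(34*3) = 1/102, and |x - 35/13| = |91*13 - 35*34|/(34*13) = 7/442.
Cross-multiplying, 1*442 = 442 < 714 = 7*102, so 1/102 is smaller: the convergent 8/3 is closer to x than 35/13.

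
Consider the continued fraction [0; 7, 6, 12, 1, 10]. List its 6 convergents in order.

Using the convergent recurrence p_i = a_i*p_{i-1} + p_{i-2}, q_i = a_i*q_{i-1} + q_{i-2} with p_{-2}=0, p_{-1}=1, q_{-2}=1, q_{-1}=0:
  i=0: a_0=0, p_0 = 0*1 + 0 = 0, q_0 = 0*0 + 1 = 1.
  i=1: a_1=7, p_1 = 7*0 + 1 = 1, q_1 = 7*1 + 0 = 7.
  i=2: a_2=6, p_2 = 6*1 + 0 = 6, q_2 = 6*7 + 1 = 43.
  i=3: a_3=12, p_3 = 12*6 + 1 = 73, q_3 = 12*43 + 7 = 523.
  i=4: a_4=1, p_4 = 1*73 + 6 = 79, q_4 = 1*523 + 43 = 566.
  i=5: a_5=10, p_5 = 10*79 + 73 = 863, q_5 = 10*566 + 523 = 6183.

0/1, 1/7, 6/43, 73/523, 79/566, 863/6183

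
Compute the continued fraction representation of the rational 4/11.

Run the Euclidean algorithm on 4 and 11; the successive quotients are the partial quotients a_0, a_1, ... (each step inverts the fractional part left over by the previous one):
  4 = 0*11 + 4, so a_0 = 0.
  11 = 2*4 + 3, so a_1 = 2.
  4 = 1*3 + 1, so a_2 = 1.
  3 = 3*1 + 0, so a_3 = 3.
The remainder reaches 0 after 4 divisions, so the expansion has 4 partial quotients, read off in order.

[0; 2, 1, 3]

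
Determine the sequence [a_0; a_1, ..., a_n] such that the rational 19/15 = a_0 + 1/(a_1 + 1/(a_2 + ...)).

[1; 3, 1, 3]

Run the Euclidean algorithm on 19 and 15; the successive quotients are the partial quotients a_0, a_1, ... (each step inverts the fractional part left over by the previous one):
  19 = 1*15 + 4, so a_0 = 1.
  15 = 3*4 + 3, so a_1 = 3.
  4 = 1*3 + 1, so a_2 = 1.
  3 = 3*1 + 0, so a_3 = 3.
The remainder reaches 0 after 4 divisions, so the expansion has 4 partial quotients, read off in order.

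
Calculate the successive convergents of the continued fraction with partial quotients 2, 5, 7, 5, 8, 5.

Using the convergent recurrence p_i = a_i*p_{i-1} + p_{i-2}, q_i = a_i*q_{i-1} + q_{i-2} with p_{-2}=0, p_{-1}=1, q_{-2}=1, q_{-1}=0:
  i=0: a_0=2, p_0 = 2*1 + 0 = 2, q_0 = 2*0 + 1 = 1.
  i=1: a_1=5, p_1 = 5*2 + 1 = 11, q_1 = 5*1 + 0 = 5.
  i=2: a_2=7, p_2 = 7*11 + 2 = 79, q_2 = 7*5 + 1 = 36.
  i=3: a_3=5, p_3 = 5*79 + 11 = 406, q_3 = 5*36 + 5 = 185.
  i=4: a_4=8, p_4 = 8*406 + 79 = 3327, q_4 = 8*185 + 36 = 1516.
  i=5: a_5=5, p_5 = 5*3327 + 406 = 17041, q_5 = 5*1516 + 185 = 7765.

2/1, 11/5, 79/36, 406/185, 3327/1516, 17041/7765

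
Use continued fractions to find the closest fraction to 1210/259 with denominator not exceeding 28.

14/3

Expand x = 1210/259 as a continued fraction with the Euclidean algorithm:
  1210 = 4*259 + 174, so a_0 = 4.
  259 = 1*174 + 85, so a_1 = 1.
  174 = 2*85 + 4, so a_2 = 2.
  85 = 21*4 + 1, so a_3 = 21.
  4 = 4*1 + 0, so a_4 = 4.
so x = [4; 1, 2, 21, 4].
Convergents (p_i = a_i*p_{i-1} + p_{i-2}, q_i = a_i*q_{i-1} + q_{i-2} with p_{-2}=0, p_{-1}=1, q_{-2}=1, q_{-1}=0), until the denominator exceeds 28:
  i=0: a_0=4, p_0 = 4*1 + 0 = 4, q_0 = 4*0 + 1 = 1.
  i=1: a_1=1, p_1 = 1*4 + 1 = 5, q_1 = 1*1 + 0 = 1.
  i=2: a_2=2, p_2 = 2*5 + 4 = 14, q_2 = 2*1 + 1 = 3.
  i=3: a_3=21, p_3 = 21*14 + 5 = 299, q_3 = 21*3 + 1 = 64.
q_3 = 64 > 28, so the last convergent with denominator <= 28 is p_2/q_2 = 14/3.
The closest fraction with denominator <= 28 is either p_2/q_2 or the intermediate fraction (k*p_2 + p_1)/(k*q_2 + q_1) with the largest k >= 1 whose denominator stays <= 28; these approach x as k grows, and every other convergent or intermediate fraction in range is farther away.
Largest k: floor((28 - q_1)/q_2) = floor((28 - 1)/3) = 9.
That gives (9*14 + 5)/(9*3 + 1) = 131/28.
Compare the errors: |x - 14/3| = |1210*3 - 14*259|/(259*3) = 4/777, and |x - 131/28| = |1210*28 - 131*259|/(259*28) = 49/7252.
Cross-multiplying, 4*7252 = 29008 < 38073 = 49*777, so 4/777 is smaller: the convergent 14/3 is closer to x than 131/28.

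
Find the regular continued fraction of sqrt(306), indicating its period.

Write x_i = (sqrt(306) + m_i)/d_i with (m_0, d_0) = (0, 1). a_0 = floor(sqrt(306)) = 17, since 17^2 = 289 <= 306 < 324 = 18^2.
Iterate m_{i+1} = d_i*a_i - m_i, d_{i+1} = (306 - m_{i+1}^2)/d_i, a_{i+1} = floor((a_0 + m_{i+1})/d_{i+1}):
  m_1 = 1*17 - 0 = 17, d_1 = (306 - 17^2)/1 = 17/1 = 17, a_1 = floor((17 + 17)/17) = 2.
  m_2 = 17*2 - 17 = 17, d_2 = (306 - 17^2)/17 = 17/17 = 1, a_2 = floor((17 + 17)/1) = 34.
  m_3 = 1*34 - 17 = 17, d_3 = (306 - 17^2)/1 = 17/1 = 17: (m_3, d_3) = (m_1, d_1) = (17, 17), so from here the quotients repeat a_1, a_2; the period length is 2.
Hence the expansion of sqrt(306) is a_0 = 17 followed by the repeating block 2, 34 (period 2).

[17; (2, 34)]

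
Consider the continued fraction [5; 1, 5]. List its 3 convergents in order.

Using the convergent recurrence p_i = a_i*p_{i-1} + p_{i-2}, q_i = a_i*q_{i-1} + q_{i-2} with p_{-2}=0, p_{-1}=1, q_{-2}=1, q_{-1}=0:
  i=0: a_0=5, p_0 = 5*1 + 0 = 5, q_0 = 5*0 + 1 = 1.
  i=1: a_1=1, p_1 = 1*5 + 1 = 6, q_1 = 1*1 + 0 = 1.
  i=2: a_2=5, p_2 = 5*6 + 5 = 35, q_2 = 5*1 + 1 = 6.

5/1, 6/1, 35/6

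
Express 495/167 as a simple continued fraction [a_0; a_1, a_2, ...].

Run the Euclidean algorithm on 495 and 167; the successive quotients are the partial quotients a_0, a_1, ... (each step inverts the fractional part left over by the previous one):
  495 = 2*167 + 161, so a_0 = 2.
  167 = 1*161 + 6, so a_1 = 1.
  161 = 26*6 + 5, so a_2 = 26.
  6 = 1*5 + 1, so a_3 = 1.
  5 = 5*1 + 0, so a_4 = 5.
The remainder reaches 0 after 5 divisions, so the expansion has 5 partial quotients, read off in order.

[2; 1, 26, 1, 5]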